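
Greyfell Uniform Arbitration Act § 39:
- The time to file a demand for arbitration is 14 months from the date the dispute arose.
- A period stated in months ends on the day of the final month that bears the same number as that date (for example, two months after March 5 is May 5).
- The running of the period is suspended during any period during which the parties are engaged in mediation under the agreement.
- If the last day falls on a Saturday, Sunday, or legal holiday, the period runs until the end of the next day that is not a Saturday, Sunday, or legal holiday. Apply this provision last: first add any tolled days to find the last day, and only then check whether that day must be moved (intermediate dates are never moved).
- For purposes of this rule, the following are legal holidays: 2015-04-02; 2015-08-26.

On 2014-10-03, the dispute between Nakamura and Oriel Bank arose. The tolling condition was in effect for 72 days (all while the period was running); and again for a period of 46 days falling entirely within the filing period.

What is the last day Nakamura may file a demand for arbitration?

March 30, 2016

14 months after 2014-10-03 is December 3, 2015.
Tolling adds 72 days: December 3, 2015 + 72 days = February 13, 2016.
Tolling adds 46 days: February 13, 2016 + 46 days = March 30, 2016.
March 30, 2016 is a Wednesday and not a legal holiday, so no extension applies.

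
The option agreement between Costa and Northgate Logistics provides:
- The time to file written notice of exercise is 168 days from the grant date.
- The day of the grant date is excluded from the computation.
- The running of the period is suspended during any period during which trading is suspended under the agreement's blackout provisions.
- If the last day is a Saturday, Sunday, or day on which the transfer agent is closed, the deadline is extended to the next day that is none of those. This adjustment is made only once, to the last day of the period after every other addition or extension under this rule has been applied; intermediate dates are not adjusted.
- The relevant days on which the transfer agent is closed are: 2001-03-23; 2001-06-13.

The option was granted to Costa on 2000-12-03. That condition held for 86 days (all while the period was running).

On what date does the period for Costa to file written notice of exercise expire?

168 days after 2000-12-03 is May 20, 2001.
Tolling adds 86 days: May 20, 2001 + 86 days = August 14, 2001.
August 14, 2001 is a Tuesday and not a day on which the transfer agent is closed, so no extension applies.

August 14, 2001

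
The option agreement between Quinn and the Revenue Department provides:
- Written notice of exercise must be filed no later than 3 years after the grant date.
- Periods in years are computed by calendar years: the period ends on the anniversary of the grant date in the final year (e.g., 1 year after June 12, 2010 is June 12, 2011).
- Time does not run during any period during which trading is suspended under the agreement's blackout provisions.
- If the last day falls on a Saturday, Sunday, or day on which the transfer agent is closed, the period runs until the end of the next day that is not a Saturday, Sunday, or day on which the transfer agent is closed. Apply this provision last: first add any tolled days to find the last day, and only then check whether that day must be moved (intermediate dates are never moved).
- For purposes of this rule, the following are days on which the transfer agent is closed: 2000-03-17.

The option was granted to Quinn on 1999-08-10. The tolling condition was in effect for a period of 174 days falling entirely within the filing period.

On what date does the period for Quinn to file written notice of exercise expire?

3 years after 1999-08-10 is August 10, 2002.
Tolling adds 174 days: August 10, 2002 + 174 days = January 31, 2003.
January 31, 2003 is a Friday and not a day on which the transfer agent is closed, so no extension applies.

January 31, 2003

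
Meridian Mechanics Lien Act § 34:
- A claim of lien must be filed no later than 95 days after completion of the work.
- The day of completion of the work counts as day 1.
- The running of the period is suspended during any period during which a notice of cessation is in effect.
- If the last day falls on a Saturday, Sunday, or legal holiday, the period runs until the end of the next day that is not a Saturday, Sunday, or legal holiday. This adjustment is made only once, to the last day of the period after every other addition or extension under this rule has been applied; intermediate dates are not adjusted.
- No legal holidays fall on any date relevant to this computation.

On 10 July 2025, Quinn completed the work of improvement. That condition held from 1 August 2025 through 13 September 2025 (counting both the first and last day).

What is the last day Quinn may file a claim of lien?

Counting 10 July 2025 as day 1, day 95 is October 12, 2025.
From August 1, 2025 through September 13, 2025 inclusive is 44 days; tolling adds 44 days: October 12, 2025 + 44 days = November 25, 2025.
November 25, 2025 is a Tuesday and not a legal holiday, so no extension applies.

November 25, 2025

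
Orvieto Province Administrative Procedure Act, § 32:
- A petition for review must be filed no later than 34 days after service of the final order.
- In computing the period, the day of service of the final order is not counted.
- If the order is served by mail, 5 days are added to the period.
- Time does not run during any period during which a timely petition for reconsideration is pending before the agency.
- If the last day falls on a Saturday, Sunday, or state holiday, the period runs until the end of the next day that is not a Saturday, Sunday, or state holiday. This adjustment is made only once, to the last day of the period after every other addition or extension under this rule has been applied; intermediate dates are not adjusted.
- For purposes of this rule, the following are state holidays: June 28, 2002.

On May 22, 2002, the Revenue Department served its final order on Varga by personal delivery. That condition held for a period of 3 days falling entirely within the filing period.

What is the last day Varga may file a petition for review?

July 1, 2002

34 days after May 22, 2002 is June 25, 2002.
Service was not by mail, so no mail extension applies.
Tolling adds 3 days: June 25, 2002 + 3 days = June 28, 2002.
June 28, 2002 is a listed holiday; June 29, 2002 is Saturday; June 30, 2002 is Sunday. The next qualifying day is July 1, 2002.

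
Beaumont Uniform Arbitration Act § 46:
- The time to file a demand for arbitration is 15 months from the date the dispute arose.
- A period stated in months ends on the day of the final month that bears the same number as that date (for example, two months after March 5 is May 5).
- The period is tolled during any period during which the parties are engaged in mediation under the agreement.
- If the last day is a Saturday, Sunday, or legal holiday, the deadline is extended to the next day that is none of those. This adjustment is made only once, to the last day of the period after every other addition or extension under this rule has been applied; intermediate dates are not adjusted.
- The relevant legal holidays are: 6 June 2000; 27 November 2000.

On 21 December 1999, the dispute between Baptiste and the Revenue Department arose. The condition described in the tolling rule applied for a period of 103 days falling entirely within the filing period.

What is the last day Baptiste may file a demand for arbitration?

July 2, 2001

15 months after 21 December 1999 is March 21, 2001.
Tolling adds 103 days: March 21, 2001 + 103 days = July 2, 2001.
July 2, 2001 is a Monday and not a legal holiday, so no extension applies.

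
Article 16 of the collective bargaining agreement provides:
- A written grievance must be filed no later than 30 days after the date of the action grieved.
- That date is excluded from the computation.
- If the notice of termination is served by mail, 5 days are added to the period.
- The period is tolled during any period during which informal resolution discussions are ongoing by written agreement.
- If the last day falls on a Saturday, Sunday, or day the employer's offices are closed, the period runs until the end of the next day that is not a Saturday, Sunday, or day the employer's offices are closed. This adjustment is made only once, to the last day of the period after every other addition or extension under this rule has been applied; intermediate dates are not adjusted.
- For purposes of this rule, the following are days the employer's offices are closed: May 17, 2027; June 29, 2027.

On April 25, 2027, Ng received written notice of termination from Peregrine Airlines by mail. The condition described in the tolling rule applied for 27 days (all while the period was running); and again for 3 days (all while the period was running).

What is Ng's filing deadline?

30 days after April 25, 2027 is May 25, 2027.
Service was by mail, adding 5 days: May 25, 2027 + 5 days = May 30, 2027.
Tolling adds 27 days: May 30, 2027 + 27 days = June 26, 2027.
Tolling adds 3 days: June 26, 2027 + 3 days = June 29, 2027.
June 29, 2027 is a listed holiday. The next qualifying day is June 30, 2027.

June 30, 2027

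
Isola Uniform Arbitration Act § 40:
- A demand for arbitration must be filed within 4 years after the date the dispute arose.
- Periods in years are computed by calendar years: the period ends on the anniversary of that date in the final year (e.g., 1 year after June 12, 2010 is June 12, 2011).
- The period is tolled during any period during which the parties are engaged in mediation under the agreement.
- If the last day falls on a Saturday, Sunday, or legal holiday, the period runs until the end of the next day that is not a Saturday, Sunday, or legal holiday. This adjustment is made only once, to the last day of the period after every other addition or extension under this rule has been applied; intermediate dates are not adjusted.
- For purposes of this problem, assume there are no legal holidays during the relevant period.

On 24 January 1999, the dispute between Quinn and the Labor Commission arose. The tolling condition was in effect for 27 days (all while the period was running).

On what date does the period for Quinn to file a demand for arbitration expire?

4 years after 24 January 1999 is January 24, 2003.
Tolling adds 27 days: January 24, 2003 + 27 days = February 20, 2003.
February 20, 2003 is a Thursday and not a legal holiday, so no extension applies.

February 20, 2003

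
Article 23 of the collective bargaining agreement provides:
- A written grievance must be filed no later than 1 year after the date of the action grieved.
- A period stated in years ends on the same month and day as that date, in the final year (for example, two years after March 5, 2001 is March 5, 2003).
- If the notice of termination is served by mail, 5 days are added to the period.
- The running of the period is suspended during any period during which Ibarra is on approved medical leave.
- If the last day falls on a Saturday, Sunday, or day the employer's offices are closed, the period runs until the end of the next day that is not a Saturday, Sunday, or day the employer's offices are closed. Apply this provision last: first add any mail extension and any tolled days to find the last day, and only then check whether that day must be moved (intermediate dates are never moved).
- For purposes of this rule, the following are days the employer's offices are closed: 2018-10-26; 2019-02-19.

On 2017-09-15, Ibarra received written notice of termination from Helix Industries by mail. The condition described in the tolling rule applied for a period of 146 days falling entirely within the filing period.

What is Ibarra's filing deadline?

February 13, 2019

1 year after 2017-09-15 is September 15, 2018.
Service was by mail, adding 5 days: September 15, 2018 + 5 days = September 20, 2018.
Tolling adds 146 days: September 20, 2018 + 146 days = February 13, 2019.
February 13, 2019 is a Wednesday and not a day the employer's offices are closed, so no extension applies.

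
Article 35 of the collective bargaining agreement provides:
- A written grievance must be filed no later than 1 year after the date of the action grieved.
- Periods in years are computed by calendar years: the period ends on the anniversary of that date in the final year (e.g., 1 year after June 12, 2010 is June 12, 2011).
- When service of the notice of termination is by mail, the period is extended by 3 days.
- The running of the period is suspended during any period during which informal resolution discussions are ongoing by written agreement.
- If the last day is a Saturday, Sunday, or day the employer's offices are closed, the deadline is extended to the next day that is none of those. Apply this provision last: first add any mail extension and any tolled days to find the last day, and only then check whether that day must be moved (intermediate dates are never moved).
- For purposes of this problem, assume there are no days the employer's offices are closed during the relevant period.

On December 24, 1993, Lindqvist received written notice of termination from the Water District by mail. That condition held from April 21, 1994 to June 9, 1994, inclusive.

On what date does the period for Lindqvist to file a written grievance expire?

February 15, 1995

1 year after December 24, 1993 is December 24, 1994.
Service was by mail, adding 3 days: December 24, 1994 + 3 days = December 27, 1994.
From April 21, 1994 through June 9, 1994 inclusive is 50 days; tolling adds 50 days: December 27, 1994 + 50 days = February 15, 1995.
February 15, 1995 is a Wednesday and not a day the employer's offices are closed, so no extension applies.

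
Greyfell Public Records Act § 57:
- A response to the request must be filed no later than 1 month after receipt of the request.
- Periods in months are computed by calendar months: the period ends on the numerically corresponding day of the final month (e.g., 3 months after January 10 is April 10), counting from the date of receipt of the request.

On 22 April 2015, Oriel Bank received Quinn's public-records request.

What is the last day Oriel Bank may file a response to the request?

May 22, 2015

1 month after 22 April 2015 is May 22, 2015.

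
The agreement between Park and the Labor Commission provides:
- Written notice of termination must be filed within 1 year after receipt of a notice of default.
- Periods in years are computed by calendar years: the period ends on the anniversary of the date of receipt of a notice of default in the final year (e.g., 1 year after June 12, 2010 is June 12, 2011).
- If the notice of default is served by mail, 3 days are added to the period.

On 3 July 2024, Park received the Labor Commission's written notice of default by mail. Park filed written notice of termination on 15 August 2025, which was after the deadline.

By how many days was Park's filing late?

1 year after 3 July 2024 is July 3, 2025.
Service was by mail, adding 3 days: July 3, 2025 + 3 days = July 6, 2025.
The deadline is July 6, 2025; from July 6, 2025 to August 15, 2025 is 40 days.

40 days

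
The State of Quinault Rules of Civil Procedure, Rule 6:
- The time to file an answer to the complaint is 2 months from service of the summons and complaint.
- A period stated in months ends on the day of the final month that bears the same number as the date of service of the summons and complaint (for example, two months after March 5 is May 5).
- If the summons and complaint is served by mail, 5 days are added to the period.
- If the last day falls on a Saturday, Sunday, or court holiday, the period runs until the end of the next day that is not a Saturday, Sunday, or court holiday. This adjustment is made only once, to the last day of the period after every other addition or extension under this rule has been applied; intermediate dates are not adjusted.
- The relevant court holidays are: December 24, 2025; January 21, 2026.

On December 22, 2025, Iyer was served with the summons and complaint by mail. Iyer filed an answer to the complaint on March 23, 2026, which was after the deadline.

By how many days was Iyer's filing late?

2 months after December 22, 2025 is February 22, 2026.
Service was by mail, adding 5 days: February 22, 2026 + 5 days = February 27, 2026.
February 27, 2026 is a Friday and not a court holiday, so no extension applies.
The deadline is February 27, 2026; from February 27, 2026 to March 23, 2026 is 24 days.

24 days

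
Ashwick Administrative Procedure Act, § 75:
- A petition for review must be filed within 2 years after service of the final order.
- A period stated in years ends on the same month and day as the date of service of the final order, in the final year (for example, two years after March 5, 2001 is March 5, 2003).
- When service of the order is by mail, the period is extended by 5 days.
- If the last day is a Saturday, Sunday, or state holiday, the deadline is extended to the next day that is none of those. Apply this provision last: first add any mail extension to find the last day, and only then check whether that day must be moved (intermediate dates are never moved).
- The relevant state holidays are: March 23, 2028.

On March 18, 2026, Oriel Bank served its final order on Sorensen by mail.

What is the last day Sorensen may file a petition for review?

March 24, 2028

2 years after March 18, 2026 is March 18, 2028.
Service was by mail, adding 5 days: March 18, 2028 + 5 days = March 23, 2028.
March 23, 2028 is a listed holiday. The next qualifying day is March 24, 2028.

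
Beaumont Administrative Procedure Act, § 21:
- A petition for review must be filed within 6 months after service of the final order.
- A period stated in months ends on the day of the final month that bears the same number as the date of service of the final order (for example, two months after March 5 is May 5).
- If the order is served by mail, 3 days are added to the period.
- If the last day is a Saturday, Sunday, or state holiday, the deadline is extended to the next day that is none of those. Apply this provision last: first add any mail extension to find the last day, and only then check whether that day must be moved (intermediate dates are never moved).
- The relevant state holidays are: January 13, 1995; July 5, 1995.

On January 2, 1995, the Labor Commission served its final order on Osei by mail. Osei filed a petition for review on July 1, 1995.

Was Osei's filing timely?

6 months after January 2, 1995 is July 2, 1995.
Service was by mail, adding 3 days: July 2, 1995 + 3 days = July 5, 1995.
July 5, 1995 is a listed holiday. The next qualifying day is July 6, 1995.
The deadline is July 6, 1995; the filing on July 1, 1995 is on or before that date.

Yes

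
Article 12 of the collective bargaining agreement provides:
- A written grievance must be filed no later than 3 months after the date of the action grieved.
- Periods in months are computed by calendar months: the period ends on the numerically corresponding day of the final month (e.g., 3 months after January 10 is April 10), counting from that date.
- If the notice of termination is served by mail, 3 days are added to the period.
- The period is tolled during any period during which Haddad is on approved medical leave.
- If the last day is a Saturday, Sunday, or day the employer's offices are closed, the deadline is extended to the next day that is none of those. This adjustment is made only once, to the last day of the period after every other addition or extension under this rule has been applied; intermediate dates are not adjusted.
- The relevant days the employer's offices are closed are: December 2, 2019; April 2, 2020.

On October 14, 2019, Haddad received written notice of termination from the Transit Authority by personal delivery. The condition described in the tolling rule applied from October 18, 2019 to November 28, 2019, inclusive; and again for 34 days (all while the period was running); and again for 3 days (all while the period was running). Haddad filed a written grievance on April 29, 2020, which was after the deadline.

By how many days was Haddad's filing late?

26 days

3 months after October 14, 2019 is January 14, 2020.
Service was not by mail, so no mail extension applies.
From October 18, 2019 through November 28, 2019 inclusive is 42 days; tolling adds 42 days: January 14, 2020 + 42 days = February 25, 2020.
Tolling adds 34 days: February 25, 2020 + 34 days = March 30, 2020.
Tolling adds 3 days: March 30, 2020 + 3 days = April 2, 2020.
April 2, 2020 is a listed holiday. The next qualifying day is April 3, 2020.
The deadline is April 3, 2020; from April 3, 2020 to April 29, 2020 is 26 days.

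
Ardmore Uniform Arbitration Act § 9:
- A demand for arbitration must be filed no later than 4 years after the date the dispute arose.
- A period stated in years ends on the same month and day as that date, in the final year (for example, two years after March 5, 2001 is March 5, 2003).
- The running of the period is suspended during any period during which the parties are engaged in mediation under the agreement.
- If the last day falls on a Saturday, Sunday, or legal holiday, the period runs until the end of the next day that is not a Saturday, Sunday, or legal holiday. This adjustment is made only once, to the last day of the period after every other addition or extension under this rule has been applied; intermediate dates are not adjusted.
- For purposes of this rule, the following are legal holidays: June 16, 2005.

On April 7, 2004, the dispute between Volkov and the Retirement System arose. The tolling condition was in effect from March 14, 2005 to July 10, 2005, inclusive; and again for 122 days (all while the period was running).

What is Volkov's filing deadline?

4 years after April 7, 2004 is April 7, 2008.
From March 14, 2005 through July 10, 2005 inclusive is 119 days; tolling adds 119 days: April 7, 2008 + 119 days = August 4, 2008.
Tolling adds 122 days: August 4, 2008 + 122 days = December 4, 2008.
December 4, 2008 is a Thursday and not a legal holiday, so no extension applies.

December 4, 2008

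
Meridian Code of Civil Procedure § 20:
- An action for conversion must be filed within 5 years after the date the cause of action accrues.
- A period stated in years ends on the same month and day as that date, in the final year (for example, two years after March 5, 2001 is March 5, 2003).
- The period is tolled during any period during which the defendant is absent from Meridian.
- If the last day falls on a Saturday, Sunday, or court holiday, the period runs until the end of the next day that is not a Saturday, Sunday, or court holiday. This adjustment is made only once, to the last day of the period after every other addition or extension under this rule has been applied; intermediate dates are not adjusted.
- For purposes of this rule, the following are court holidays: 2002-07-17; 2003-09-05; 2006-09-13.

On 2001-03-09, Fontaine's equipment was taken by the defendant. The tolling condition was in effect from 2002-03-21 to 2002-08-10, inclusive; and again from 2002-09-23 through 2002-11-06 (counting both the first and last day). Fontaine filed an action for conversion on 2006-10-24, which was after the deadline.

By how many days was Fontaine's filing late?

5 years after 2001-03-09 is March 9, 2006.
From March 21, 2002 through August 10, 2002 inclusive is 143 days; tolling adds 143 days: March 9, 2006 + 143 days = July 30, 2006.
From September 23, 2002 through November 6, 2002 inclusive is 45 days; tolling adds 45 days: July 30, 2006 + 45 days = September 13, 2006.
September 13, 2006 is a listed holiday. The next qualifying day is September 14, 2006.
The deadline is September 14, 2006; from September 14, 2006 to October 24, 2006 is 40 days.

40 days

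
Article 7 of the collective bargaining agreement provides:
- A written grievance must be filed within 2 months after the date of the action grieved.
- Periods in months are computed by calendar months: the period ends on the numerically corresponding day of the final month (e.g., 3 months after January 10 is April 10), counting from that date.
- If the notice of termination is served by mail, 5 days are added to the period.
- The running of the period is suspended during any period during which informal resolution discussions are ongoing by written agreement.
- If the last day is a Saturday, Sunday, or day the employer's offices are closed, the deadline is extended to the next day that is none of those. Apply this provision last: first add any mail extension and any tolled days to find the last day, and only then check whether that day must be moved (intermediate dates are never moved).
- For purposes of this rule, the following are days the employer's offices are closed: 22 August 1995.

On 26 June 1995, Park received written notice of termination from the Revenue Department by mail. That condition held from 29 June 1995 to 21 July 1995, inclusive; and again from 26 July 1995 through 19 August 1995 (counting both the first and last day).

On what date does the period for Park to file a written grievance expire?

2 months after 26 June 1995 is August 26, 1995.
Service was by mail, adding 5 days: August 26, 1995 + 5 days = August 31, 1995.
From June 29, 1995 through July 21, 1995 inclusive is 23 days; tolling adds 23 days: August 31, 1995 + 23 days = September 23, 1995.
From July 26, 1995 through August 19, 1995 inclusive is 25 days; tolling adds 25 days: September 23, 1995 + 25 days = October 18, 1995.
October 18, 1995 is a Wednesday and not a day the employer's offices are closed, so no extension applies.

October 18, 1995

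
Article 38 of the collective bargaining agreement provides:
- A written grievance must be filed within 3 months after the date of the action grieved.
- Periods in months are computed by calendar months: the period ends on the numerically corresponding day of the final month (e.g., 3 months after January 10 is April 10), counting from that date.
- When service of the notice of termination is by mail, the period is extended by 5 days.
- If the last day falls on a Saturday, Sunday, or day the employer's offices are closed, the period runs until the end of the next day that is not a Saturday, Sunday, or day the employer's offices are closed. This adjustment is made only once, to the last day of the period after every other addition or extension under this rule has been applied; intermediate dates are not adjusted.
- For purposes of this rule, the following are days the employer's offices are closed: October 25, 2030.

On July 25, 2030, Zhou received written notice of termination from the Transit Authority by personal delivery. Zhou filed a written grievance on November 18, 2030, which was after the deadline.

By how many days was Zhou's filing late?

21 days

3 months after July 25, 2030 is October 25, 2030.
Service was not by mail, so no mail extension applies.
October 25, 2030 is a listed holiday; October 26, 2030 is Saturday; October 27, 2030 is Sunday. The next qualifying day is October 28, 2030.
The deadline is October 28, 2030; from October 28, 2030 to November 18, 2030 is 21 days.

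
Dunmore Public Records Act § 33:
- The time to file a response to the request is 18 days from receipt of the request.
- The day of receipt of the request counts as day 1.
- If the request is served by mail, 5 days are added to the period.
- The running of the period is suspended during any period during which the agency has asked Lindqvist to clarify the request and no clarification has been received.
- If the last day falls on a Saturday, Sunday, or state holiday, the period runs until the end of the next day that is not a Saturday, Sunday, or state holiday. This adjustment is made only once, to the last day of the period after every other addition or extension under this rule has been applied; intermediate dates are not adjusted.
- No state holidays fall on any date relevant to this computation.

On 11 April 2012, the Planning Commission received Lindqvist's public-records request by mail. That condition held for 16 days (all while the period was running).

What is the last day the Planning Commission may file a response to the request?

May 21, 2012

Counting 11 April 2012 as day 1, day 18 is April 28, 2012.
Service was by mail, adding 5 days: April 28, 2012 + 5 days = May 3, 2012.
Tolling adds 16 days: May 3, 2012 + 16 days = May 19, 2012.
May 19, 2012 is Saturday; May 20, 2012 is Sunday. The next qualifying day is May 21, 2012.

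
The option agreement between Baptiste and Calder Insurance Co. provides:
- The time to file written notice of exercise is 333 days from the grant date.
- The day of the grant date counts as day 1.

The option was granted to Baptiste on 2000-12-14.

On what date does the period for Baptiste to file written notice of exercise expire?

Counting 2000-12-14 as day 1, day 333 is November 11, 2001.

November 11, 2001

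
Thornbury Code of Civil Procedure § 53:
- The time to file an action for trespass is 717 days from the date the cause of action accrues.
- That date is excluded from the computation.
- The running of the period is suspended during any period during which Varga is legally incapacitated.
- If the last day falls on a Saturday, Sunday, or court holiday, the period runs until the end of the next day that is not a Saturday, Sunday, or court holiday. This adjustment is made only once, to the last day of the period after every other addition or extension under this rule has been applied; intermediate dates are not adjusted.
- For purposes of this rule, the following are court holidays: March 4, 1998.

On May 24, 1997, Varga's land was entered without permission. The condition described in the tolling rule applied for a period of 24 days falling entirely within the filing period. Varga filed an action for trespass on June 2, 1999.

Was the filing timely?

717 days after May 24, 1997 is May 11, 1999.
Tolling adds 24 days: May 11, 1999 + 24 days = June 4, 1999.
June 4, 1999 is a Friday and not a court holiday, so no extension applies.
The deadline is June 4, 1999; the filing on June 2, 1999 is on or before that date.

Yes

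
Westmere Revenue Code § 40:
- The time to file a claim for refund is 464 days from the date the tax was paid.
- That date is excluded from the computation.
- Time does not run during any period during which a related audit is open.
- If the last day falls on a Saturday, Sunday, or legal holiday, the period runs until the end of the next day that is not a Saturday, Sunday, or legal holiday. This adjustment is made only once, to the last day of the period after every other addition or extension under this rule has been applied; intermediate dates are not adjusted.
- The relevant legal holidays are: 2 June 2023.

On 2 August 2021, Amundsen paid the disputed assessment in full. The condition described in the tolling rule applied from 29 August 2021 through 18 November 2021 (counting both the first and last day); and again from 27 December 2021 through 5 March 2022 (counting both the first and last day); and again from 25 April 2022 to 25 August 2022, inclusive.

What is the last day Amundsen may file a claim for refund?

August 10, 2023

464 days after 2 August 2021 is November 9, 2022.
From August 29, 2021 through November 18, 2021 inclusive is 82 days; tolling adds 82 days: November 9, 2022 + 82 days = January 30, 2023.
From December 27, 2021 through March 5, 2022 inclusive is 69 days; tolling adds 69 days: January 30, 2023 + 69 days = April 9, 2023.
From April 25, 2022 through August 25, 2022 inclusive is 123 days; tolling adds 123 days: April 9, 2023 + 123 days = August 10, 2023.
August 10, 2023 is a Thursday and not a legal holiday, so no extension applies.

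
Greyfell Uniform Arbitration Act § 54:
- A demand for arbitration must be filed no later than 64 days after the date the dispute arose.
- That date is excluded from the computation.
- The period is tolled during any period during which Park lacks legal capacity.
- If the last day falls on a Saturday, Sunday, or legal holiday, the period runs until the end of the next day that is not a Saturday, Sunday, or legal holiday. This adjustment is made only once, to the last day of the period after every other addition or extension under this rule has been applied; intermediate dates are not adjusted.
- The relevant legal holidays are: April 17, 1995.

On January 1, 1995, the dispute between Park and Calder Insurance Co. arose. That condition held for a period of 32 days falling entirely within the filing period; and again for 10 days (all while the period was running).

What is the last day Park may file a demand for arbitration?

64 days after January 1, 1995 is March 6, 1995.
Tolling adds 32 days: March 6, 1995 + 32 days = April 7, 1995.
Tolling adds 10 days: April 7, 1995 + 10 days = April 17, 1995.
April 17, 1995 is a listed holiday. The next qualifying day is April 18, 1995.

April 18, 1995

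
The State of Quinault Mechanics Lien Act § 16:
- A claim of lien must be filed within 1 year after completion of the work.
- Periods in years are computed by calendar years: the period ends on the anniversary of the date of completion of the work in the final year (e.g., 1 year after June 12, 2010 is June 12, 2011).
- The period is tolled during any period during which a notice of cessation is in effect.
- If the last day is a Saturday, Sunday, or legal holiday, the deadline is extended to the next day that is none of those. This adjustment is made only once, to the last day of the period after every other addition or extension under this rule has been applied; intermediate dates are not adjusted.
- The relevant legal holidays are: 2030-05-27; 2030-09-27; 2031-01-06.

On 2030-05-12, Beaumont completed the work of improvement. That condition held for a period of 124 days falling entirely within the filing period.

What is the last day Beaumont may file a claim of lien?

September 15, 2031

1 year after 2030-05-12 is May 12, 2031.
Tolling adds 124 days: May 12, 2031 + 124 days = September 13, 2031.
September 13, 2031 is Saturday; September 14, 2031 is Sunday. The next qualifying day is September 15, 2031.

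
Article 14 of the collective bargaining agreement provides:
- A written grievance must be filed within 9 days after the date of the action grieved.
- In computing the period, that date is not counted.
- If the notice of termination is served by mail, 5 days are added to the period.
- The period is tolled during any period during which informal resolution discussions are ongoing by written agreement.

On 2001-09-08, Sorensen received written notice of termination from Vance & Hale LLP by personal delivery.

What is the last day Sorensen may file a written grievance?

September 17, 2001

9 days after 2001-09-08 is September 17, 2001.
Service was not by mail, so no mail extension applies.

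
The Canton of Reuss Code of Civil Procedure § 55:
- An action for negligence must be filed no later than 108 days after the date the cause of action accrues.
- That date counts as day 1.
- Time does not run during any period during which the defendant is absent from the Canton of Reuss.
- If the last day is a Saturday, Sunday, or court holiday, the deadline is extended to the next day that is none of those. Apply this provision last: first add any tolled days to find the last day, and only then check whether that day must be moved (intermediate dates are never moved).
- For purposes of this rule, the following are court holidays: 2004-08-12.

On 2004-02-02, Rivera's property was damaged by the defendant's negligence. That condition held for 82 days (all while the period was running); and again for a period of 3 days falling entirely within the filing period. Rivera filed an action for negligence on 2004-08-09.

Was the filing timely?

Yes

Counting 2004-02-02 as day 1, day 108 is May 19, 2004.
Tolling adds 82 days: May 19, 2004 + 82 days = August 9, 2004.
Tolling adds 3 days: August 9, 2004 + 3 days = August 12, 2004.
August 12, 2004 is a listed holiday. The next qualifying day is August 13, 2004.
The deadline is August 13, 2004; the filing on August 9, 2004 is on or before that date.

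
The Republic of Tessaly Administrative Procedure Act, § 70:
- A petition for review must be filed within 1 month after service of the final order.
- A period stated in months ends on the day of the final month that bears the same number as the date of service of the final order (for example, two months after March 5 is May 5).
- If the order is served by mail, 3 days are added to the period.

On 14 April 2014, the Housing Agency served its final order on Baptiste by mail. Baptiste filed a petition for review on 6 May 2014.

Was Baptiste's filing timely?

Yes

1 month after 14 April 2014 is May 14, 2014.
Service was by mail, adding 3 days: May 14, 2014 + 3 days = May 17, 2014.
The deadline is May 17, 2014; the filing on May 6, 2014 is on or before that date.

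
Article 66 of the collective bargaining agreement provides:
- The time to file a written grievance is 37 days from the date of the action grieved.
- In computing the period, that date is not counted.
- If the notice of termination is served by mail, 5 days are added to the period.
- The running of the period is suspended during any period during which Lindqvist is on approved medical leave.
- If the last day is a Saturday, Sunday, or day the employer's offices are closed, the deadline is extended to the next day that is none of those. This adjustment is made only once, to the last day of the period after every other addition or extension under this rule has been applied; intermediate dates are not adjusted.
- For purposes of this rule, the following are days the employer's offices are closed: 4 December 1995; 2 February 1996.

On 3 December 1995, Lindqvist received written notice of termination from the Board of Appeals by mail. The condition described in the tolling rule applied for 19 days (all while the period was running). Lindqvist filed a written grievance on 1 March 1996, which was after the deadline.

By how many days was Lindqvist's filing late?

25 days

37 days after 3 December 1995 is January 9, 1996.
Service was by mail, adding 5 days: January 9, 1996 + 5 days = January 14, 1996.
Tolling adds 19 days: January 14, 1996 + 19 days = February 2, 1996.
February 2, 1996 is a listed holiday; February 3, 1996 is Saturday; February 4, 1996 is Sunday. The next qualifying day is February 5, 1996.
The deadline is February 5, 1996; from February 5, 1996 to March 1, 1996 is 25 days.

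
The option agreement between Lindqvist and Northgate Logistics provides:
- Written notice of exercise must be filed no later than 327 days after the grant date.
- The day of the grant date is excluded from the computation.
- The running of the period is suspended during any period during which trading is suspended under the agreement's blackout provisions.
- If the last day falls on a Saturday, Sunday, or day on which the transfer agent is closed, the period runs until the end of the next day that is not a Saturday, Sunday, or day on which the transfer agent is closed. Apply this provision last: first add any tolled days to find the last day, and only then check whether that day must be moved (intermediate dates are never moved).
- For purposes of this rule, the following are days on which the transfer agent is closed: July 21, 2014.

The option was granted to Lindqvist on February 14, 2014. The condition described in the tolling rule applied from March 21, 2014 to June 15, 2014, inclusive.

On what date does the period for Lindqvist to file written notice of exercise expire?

327 days after February 14, 2014 is January 7, 2015.
From March 21, 2014 through June 15, 2014 inclusive is 87 days; tolling adds 87 days: January 7, 2015 + 87 days = April 4, 2015.
April 4, 2015 is Saturday; April 5, 2015 is Sunday. The next qualifying day is April 6, 2015.

April 6, 2015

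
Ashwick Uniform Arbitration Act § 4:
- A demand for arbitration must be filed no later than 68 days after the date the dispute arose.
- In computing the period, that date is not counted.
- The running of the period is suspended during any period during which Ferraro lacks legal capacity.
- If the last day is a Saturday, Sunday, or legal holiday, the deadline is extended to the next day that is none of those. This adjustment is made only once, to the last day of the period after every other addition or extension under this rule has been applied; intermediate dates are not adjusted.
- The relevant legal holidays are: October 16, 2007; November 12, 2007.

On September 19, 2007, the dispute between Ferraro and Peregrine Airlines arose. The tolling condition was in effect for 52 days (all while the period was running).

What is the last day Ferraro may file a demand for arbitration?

January 17, 2008

68 days after September 19, 2007 is November 26, 2007.
Tolling adds 52 days: November 26, 2007 + 52 days = January 17, 2008.
January 17, 2008 is a Thursday and not a legal holiday, so no extension applies.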